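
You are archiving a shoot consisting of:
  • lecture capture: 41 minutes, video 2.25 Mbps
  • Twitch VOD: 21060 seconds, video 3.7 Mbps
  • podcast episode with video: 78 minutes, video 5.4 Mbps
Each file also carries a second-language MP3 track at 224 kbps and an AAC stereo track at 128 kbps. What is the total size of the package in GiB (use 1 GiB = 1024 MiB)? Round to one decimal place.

13.8 GiB

Audio total: 224 + 128 = 352 kbps = 0.352 Mbps.
lecture capture: 2.602 Mbps × 2460 s = 6400.9 Mb
Twitch VOD: 4.052 Mbps × 21060 s = 85335.1 Mb
podcast episode with video: 5.752 Mbps × 4680 s = 26919.4 Mb
Total: 118655.4 Mb = 14831.9 MB.
= 13.81 GiB.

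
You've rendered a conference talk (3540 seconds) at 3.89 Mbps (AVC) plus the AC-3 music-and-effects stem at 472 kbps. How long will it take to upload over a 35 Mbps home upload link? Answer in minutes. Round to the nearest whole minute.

Audio: 472 kbps = 0.472 Mbps.
Total bitrate: 4.362 Mbps.
File: 4.362 Mbps × 3540 s = 15441.5 Mb.
At 35 Mbps: 15441.5 / 35 = 441.2 s ≈ 7.35 minutes.

7 minutes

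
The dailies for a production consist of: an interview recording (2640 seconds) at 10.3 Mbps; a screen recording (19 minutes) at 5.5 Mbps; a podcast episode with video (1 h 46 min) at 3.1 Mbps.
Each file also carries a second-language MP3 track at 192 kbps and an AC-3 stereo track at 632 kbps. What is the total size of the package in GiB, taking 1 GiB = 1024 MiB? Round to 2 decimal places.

Audio total: 192 + 632 = 824 kbps = 0.824 Mbps.
interview recording: 11.124 Mbps × 2640 s = 29367.4 Mb
screen recording: 6.324 Mbps × 1140 s = 7209.4 Mb
podcast episode with video: 3.924 Mbps × 6360 s = 24956.6 Mb
Total: 61533.4 Mb = 7691.7 MB.
= 7.163 GiB.

7.16 GiB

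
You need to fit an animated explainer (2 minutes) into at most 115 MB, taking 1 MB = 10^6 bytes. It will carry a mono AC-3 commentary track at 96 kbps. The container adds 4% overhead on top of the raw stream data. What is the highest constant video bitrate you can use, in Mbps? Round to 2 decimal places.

Budget: 115 MB = 920.0 Mb.
Stream payload after overhead: 920.0 / 1.04 = 884.6 Mb.
2 min = 120 s
Total bitrate budget: 884.6 Mb / 120 s = 7.372 Mbps.
Audio: 96 kbps = 0.096 Mbps.
Video: 7.372 − 0.096 = 7.276 Mbps.

7.28 Mbps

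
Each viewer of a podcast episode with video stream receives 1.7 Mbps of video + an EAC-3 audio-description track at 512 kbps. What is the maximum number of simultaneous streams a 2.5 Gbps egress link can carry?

Audio: 512 kbps = 0.512 Mbps.
Per-viewer media rate: 2.212 Mbps.
2.5 Gbps = 2,500 Mbps; 2,500 / 2.212 = 1130.20 → 1130 viewers.

1130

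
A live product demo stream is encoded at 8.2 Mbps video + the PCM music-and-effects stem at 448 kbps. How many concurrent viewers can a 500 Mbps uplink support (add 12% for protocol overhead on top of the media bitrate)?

51

Audio: 448 kbps = 0.448 Mbps.
Per-viewer media rate: 8.648 Mbps.
On the wire with 12% overhead: 9.686 Mbps.
500 Mbps = 500.0 Mbps; 500.0 / 9.686 = 51.62 → 51 viewers.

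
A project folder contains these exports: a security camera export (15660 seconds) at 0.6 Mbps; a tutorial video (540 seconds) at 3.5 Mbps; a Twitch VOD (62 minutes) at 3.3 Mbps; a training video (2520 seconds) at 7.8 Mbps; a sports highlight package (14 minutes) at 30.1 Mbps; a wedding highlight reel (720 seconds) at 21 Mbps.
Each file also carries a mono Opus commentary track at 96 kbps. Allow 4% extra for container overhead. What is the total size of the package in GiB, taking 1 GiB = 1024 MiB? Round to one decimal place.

Audio: 96 kbps = 0.096 Mbps.
security camera export: 0.696 Mbps × 15660 s × 1.04 = 11335.3 Mb
tutorial video: 3.596 Mbps × 540 s × 1.04 = 2019.5 Mb
Twitch VOD: 3.396 Mbps × 3720 s × 1.04 = 13138.4 Mb
training video: 7.896 Mbps × 2520 s × 1.04 = 20693.8 Mb
sports highlight package: 30.196 Mbps × 840 s × 1.04 = 26379.2 Mb
wedding highlight reel: 21.096 Mbps × 720 s × 1.04 = 15796.7 Mb
Total: 89363.0 Mb = 11170.4 MB.
= 10.40 GiB.

10.4 GiB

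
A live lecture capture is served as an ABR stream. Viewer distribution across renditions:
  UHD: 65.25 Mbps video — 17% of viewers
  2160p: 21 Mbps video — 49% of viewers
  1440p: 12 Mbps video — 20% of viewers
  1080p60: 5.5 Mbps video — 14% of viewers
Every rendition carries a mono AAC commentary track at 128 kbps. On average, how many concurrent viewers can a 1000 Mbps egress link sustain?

40

Audio: 128 kbps = 0.128 Mbps.
Average per-viewer bitrate: 0.17×65.378 + 0.49×21.128 + 0.20×12.128 + 0.14×5.628 = 24.680 Mbps.
1000 Mbps = 1,000 Mbps; 1,000 / 24.680 = 40.52 → 40.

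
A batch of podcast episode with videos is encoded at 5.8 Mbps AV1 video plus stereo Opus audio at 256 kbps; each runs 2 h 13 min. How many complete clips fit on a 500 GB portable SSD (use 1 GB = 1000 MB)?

2 h 13 min = 133 min = 7980 s
Audio: 256 kbps = 0.256 Mbps.
Total bitrate: 6.056 Mbps.
Per item: 6.056 Mbps × 7980 s = 48,327 Mb = 6,041 MB.
Capacity: 500 GB = 4,000,000 Mb; 82.77 items → 82 complete.

82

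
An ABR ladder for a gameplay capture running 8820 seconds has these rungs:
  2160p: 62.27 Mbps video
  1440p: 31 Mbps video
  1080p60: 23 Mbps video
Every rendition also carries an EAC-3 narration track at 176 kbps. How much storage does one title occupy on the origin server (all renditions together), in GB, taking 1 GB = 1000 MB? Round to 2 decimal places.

128.77 GB

Audio: 176 kbps = 0.176 Mbps.
Sum of rendition bitrates: (62.27+0.176) + (31+0.176) + (23+0.176) = 116.798 Mbps.
× 8820 s = 1,030,158 Mb = 128,770 MB = 128.8 GB.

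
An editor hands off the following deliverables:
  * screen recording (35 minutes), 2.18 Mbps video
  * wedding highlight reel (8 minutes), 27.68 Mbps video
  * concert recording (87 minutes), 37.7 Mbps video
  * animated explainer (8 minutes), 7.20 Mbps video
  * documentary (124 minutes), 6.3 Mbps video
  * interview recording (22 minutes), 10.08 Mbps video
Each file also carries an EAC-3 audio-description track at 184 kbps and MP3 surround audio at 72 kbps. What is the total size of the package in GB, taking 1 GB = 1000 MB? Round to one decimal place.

35.3 GB

Audio total: 184 + 72 = 256 kbps = 0.256 Mbps.
screen recording: 2.436 Mbps × 2100 s = 5115.6 Mb
wedding highlight reel: 27.936 Mbps × 480 s = 13409.3 Mb
concert recording: 37.956 Mbps × 5220 s = 198130.3 Mb
animated explainer: 7.456 Mbps × 480 s = 3578.9 Mb
documentary: 6.556 Mbps × 7440 s = 48776.6 Mb
interview recording: 10.336 Mbps × 1320 s = 13643.5 Mb
Total: 282654.2 Mb = 35331.8 MB.
= 35.33 GB.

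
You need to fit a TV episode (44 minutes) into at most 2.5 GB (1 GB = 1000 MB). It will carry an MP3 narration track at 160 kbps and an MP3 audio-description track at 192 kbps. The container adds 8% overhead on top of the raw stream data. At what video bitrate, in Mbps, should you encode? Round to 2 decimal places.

6.66 Mbps

Budget: 2.5 GB = 20000.0 Mb.
Stream payload after overhead: 20000.0 / 1.08 = 18518.5 Mb.
44 min = 2640 s
Total bitrate budget: 18518.5 Mb / 2640 s = 7.015 Mbps.
Audio total: 160 + 192 = 352 kbps = 0.352 Mbps.
Video: 7.015 − 0.352 = 6.663 Mbps.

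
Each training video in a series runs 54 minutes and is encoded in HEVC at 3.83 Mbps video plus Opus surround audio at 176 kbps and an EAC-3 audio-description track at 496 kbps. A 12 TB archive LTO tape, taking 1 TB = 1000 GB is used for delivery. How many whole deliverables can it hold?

54 min = 3240 s
Audio total: 176 + 496 = 672 kbps = 0.672 Mbps.
Total bitrate: 4.502 Mbps.
Per item: 4.502 Mbps × 3240 s = 14,586 Mb = 1,823 MB.
Capacity: 12 TB = 96,000,000 Mb; 6581.44 items → 6581 complete.

6581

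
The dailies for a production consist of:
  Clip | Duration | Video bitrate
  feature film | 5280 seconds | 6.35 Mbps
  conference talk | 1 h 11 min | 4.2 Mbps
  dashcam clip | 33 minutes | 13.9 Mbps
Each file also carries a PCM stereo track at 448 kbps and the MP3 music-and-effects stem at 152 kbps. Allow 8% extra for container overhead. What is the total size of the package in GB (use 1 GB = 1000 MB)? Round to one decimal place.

11.6 GB

Audio total: 448 + 152 = 600 kbps = 0.600 Mbps.
feature film: 6.950 Mbps × 5280 s × 1.08 = 39631.7 Mb
conference talk: 4.800 Mbps × 4260 s × 1.08 = 22083.8 Mb
dashcam clip: 14.500 Mbps × 1980 s × 1.08 = 31006.8 Mb
Total: 92722.3 Mb = 11590.3 MB.
= 11.59 GB.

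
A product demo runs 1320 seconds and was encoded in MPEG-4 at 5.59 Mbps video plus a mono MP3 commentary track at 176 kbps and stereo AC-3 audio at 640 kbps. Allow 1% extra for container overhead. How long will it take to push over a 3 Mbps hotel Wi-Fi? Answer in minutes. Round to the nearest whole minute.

47 minutes

Audio total: 176 + 640 = 816 kbps = 0.816 Mbps.
Total bitrate: 6.406 Mbps.
File: 6.406 Mbps × 1320 s = 8455.9 Mb.
With 1% container overhead: ×1.01. → 8540.5 Mb.
At 3 Mbps: 8540.5 / 3 = 2846.8 s ≈ 47.4 minutes.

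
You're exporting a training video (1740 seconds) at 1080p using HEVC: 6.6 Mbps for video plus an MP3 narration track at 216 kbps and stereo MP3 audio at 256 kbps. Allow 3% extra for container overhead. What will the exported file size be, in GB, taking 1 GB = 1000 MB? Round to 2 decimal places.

Audio total: 216 + 256 = 472 kbps = 0.472 Mbps.
Total bitrate: 6.6 + 0.472 = 7.072 Mbps.
Stream data: 7.072 Mbps × 1740 s = 12305.3 Mb.
With 3% container overhead: ×1.03.
12,674 Mb ÷ 8 = 1,584 MB → 1.584 GB.

1.58 GB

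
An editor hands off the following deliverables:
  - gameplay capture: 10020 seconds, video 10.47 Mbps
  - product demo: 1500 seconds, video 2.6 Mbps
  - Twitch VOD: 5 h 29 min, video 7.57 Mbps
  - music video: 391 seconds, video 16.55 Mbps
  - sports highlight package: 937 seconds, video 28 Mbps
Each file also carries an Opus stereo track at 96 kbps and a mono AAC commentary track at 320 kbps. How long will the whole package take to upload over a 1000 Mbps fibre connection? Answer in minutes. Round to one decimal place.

5.1 minutes

Audio total: 96 + 320 = 416 kbps = 0.416 Mbps.
gameplay capture: 10.886 Mbps × 10020 s = 109077.7 Mb
product demo: 3.016 Mbps × 1500 s = 4524.0 Mb
Twitch VOD: 7.986 Mbps × 19740 s = 157643.6 Mb
music video: 16.966 Mbps × 391 s = 6633.7 Mb
sports highlight package: 28.416 Mbps × 937 s = 26625.8 Mb
Total: 304504.9 Mb = 38063.1 MB.
At 1000 Mbps: 304504.9 / 1000 = 305 s ≈ 5.08 minutes.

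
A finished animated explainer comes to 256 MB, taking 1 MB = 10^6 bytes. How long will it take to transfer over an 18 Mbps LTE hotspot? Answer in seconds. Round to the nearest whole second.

114 seconds

File: 256 MB = 2048.0 Mb.
At 18 Mbps: 2048.0 / 18 = 113.8 s ≈ 114 seconds.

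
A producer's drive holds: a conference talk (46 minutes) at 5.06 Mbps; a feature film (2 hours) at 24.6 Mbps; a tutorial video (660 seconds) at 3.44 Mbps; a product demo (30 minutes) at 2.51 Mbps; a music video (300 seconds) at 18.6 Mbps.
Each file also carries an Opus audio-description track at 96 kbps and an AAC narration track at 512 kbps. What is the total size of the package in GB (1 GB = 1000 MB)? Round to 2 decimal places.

26.40 GB

Audio total: 96 + 512 = 608 kbps = 0.608 Mbps.
conference talk: 5.668 Mbps × 2760 s = 15643.7 Mb
feature film: 25.208 Mbps × 7200 s = 181497.6 Mb
tutorial video: 4.048 Mbps × 660 s = 2671.7 Mb
product demo: 3.118 Mbps × 1800 s = 5612.4 Mb
music video: 19.208 Mbps × 300 s = 5762.4 Mb
Total: 211187.8 Mb = 26398.5 MB.
= 26.40 GB.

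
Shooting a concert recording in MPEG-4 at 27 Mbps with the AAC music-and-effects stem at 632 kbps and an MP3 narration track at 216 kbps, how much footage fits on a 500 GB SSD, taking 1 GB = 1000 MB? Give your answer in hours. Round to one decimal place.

39.9 hours

Audio total: 632 + 216 = 848 kbps = 0.848 Mbps.
Total bitrate: 27 + 0.848 = 27.848 Mbps.
Capacity: 500 GB = 4,000,000 Mb.
Recording time: 4,000,000 / 27.848 = 143,637 s ≈ 39.9 hours.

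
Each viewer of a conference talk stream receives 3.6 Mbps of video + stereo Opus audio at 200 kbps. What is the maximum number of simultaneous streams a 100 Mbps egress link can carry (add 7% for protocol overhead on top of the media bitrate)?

Audio: 200 kbps = 0.200 Mbps.
Per-viewer media rate: 3.800 Mbps.
On the wire with 7% overhead: 4.066 Mbps.
100 Mbps = 100.0 Mbps; 100.0 / 4.066 = 24.59 → 24 viewers.

24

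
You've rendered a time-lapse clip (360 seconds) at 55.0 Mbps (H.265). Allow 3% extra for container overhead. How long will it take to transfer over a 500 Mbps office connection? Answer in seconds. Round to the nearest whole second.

41 seconds

File: 55.000 Mbps × 360 s = 19800.0 Mb.
With 3% container overhead: ×1.03. → 20394.0 Mb.
At 500 Mbps: 20394.0 / 500 = 40.8 s ≈ 40.8 seconds.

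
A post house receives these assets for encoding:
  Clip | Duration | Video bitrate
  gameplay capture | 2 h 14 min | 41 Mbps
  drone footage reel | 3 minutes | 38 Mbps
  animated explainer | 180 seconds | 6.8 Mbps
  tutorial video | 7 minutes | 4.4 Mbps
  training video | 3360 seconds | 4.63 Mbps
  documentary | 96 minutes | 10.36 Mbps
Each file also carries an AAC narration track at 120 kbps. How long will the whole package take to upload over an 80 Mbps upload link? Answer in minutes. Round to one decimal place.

Audio: 120 kbps = 0.120 Mbps.
gameplay capture: 41.120 Mbps × 8040 s = 330604.8 Mb
drone footage reel: 38.120 Mbps × 180 s = 6861.6 Mb
animated explainer: 6.920 Mbps × 180 s = 1245.6 Mb
tutorial video: 4.520 Mbps × 420 s = 1898.4 Mb
training video: 4.750 Mbps × 3360 s = 15960.0 Mb
documentary: 10.480 Mbps × 5760 s = 60364.8 Mb
Total: 416935.2 Mb = 52116.9 MB.
At 80 Mbps: 416935.2 / 80 = 5212 s ≈ 86.9 minutes.

86.9 minutes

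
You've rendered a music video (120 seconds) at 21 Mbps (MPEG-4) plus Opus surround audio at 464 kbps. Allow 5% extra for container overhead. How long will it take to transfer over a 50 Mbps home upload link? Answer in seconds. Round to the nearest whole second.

54 seconds

Audio: 464 kbps = 0.464 Mbps.
Total bitrate: 21.464 Mbps.
File: 21.464 Mbps × 120 s = 2575.7 Mb.
With 5% container overhead: ×1.05. → 2704.5 Mb.
At 50 Mbps: 2704.5 / 50 = 54.1 s ≈ 54.1 seconds.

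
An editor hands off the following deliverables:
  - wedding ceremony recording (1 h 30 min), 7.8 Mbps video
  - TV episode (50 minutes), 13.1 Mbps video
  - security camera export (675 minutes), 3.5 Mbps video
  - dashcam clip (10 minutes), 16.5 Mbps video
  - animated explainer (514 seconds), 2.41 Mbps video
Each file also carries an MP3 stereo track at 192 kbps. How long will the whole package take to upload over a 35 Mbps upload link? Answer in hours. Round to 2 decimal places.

Audio: 192 kbps = 0.192 Mbps.
wedding ceremony recording: 7.992 Mbps × 5400 s = 43156.8 Mb
TV episode: 13.292 Mbps × 3000 s = 39876.0 Mb
security camera export: 3.692 Mbps × 40500 s = 149526.0 Mb
dashcam clip: 16.692 Mbps × 600 s = 10015.2 Mb
animated explainer: 2.602 Mbps × 514 s = 1337.4 Mb
Total: 243911.4 Mb = 30488.9 MB.
At 35 Mbps: 243911.4 / 35 = 6969 s ≈ 1.94 hours.

1.94 hours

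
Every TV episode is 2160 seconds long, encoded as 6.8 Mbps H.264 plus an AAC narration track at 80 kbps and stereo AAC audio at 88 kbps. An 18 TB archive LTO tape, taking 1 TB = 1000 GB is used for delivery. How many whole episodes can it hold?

9567

Audio total: 80 + 88 = 168 kbps = 0.168 Mbps.
Total bitrate: 6.968 Mbps.
Per item: 6.968 Mbps × 2160 s = 15,051 Mb = 1,881 MB.
Capacity: 18 TB = 144,000,000 Mb; 9567.55 items → 9567 complete.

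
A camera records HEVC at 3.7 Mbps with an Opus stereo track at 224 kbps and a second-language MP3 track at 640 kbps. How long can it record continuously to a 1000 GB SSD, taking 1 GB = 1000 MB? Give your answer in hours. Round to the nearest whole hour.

487 hours

Audio total: 224 + 640 = 864 kbps = 0.864 Mbps.
Total bitrate: 3.7 + 0.864 = 4.564 Mbps.
Capacity: 1000 GB = 8,000,000 Mb.
Recording time: 8,000,000 / 4.564 = 1,752,848 s ≈ 487 hours.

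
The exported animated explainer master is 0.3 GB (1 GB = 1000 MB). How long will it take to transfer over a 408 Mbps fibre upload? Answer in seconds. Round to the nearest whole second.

6 seconds

File: 0.3 GB = 2400.0 Mb.
At 408 Mbps: 2400.0 / 408 = 5.9 s ≈ 5.88 seconds.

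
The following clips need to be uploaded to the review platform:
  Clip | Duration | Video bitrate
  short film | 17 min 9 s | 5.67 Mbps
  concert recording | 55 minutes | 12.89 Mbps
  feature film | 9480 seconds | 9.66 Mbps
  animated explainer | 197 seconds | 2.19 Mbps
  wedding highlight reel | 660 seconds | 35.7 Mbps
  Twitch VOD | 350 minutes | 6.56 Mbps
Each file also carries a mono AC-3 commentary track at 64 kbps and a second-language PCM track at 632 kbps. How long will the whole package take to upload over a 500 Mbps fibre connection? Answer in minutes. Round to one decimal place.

10.9 minutes

Audio total: 64 + 632 = 696 kbps = 0.696 Mbps.
short film: 6.366 Mbps × 1029 s = 6550.6 Mb
concert recording: 13.586 Mbps × 3300 s = 44833.8 Mb
feature film: 10.356 Mbps × 9480 s = 98174.9 Mb
animated explainer: 2.886 Mbps × 197 s = 568.5 Mb
wedding highlight reel: 36.396 Mbps × 660 s = 24021.4 Mb
Twitch VOD: 7.256 Mbps × 21000 s = 152376.0 Mb
Total: 326525.2 Mb = 40815.6 MB.
At 500 Mbps: 326525.2 / 500 = 653 s ≈ 10.9 minutes.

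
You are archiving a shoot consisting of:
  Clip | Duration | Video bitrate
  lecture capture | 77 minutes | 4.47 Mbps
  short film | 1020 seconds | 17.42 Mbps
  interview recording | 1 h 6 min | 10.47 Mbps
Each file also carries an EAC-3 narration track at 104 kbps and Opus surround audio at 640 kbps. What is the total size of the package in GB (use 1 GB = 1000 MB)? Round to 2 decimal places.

Audio total: 104 + 640 = 744 kbps = 0.744 Mbps.
lecture capture: 5.214 Mbps × 4620 s = 24088.7 Mb
short film: 18.164 Mbps × 1020 s = 18527.3 Mb
interview recording: 11.214 Mbps × 3960 s = 44407.4 Mb
Total: 87023.4 Mb = 10877.9 MB.
= 10.88 GB.

10.88 GB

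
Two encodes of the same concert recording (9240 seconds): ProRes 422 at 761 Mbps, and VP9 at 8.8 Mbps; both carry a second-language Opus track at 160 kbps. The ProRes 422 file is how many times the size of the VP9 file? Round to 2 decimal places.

84.95

Audio: 160 kbps = 0.160 Mbps.
ProRes 422: 761.160 Mbps × 9240 s = 7033118.4 Mb = 818.763 GiB.
VP9: 8.960 Mbps × 9240 s = 82790.4 Mb = 9.638 GiB.
Ratio: 818.763 / 9.638 = 84.951.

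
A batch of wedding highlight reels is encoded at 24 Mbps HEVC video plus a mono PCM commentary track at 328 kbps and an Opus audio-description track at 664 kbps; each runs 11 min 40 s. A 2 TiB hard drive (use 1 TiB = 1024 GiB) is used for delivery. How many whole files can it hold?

1005

11 min 40 s = 700 s
Audio total: 328 + 664 = 992 kbps = 0.992 Mbps.
Total bitrate: 24.992 Mbps.
Per item: 24.992 Mbps × 700 s = 17,494 Mb = 2,187 MB.
Capacity: 2 TiB = 17,592,186 Mb; 1005.59 items → 1005 complete.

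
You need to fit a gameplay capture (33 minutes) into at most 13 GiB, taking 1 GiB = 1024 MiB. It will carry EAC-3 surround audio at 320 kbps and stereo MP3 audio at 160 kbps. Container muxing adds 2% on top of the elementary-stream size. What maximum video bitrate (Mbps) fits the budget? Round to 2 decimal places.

54.81 Mbps

Budget: 13 GiB = 111669.1 Mb.
Stream payload after overhead: 111669.1 / 1.02 = 109479.6 Mb.
33 min = 1980 s
Total bitrate budget: 109479.6 Mb / 1980 s = 55.293 Mbps.
Audio total: 320 + 160 = 480 kbps = 0.480 Mbps.
Video: 55.293 − 0.480 = 54.813 Mbps.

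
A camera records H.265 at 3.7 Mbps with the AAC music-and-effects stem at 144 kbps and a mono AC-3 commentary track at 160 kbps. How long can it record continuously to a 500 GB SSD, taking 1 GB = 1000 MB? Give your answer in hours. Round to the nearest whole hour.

278 hours

Audio total: 144 + 160 = 304 kbps = 0.304 Mbps.
Total bitrate: 3.7 + 0.304 = 4.004 Mbps.
Capacity: 500 GB = 4,000,000 Mb.
Recording time: 4,000,000 / 4.004 = 999,001 s ≈ 278 hours.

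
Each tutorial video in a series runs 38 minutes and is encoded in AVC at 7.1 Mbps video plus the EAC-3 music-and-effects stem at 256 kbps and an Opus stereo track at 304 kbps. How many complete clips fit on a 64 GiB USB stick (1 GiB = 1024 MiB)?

38 min = 2280 s
Audio total: 256 + 304 = 560 kbps = 0.560 Mbps.
Total bitrate: 7.660 Mbps.
Per item: 7.660 Mbps × 2280 s = 17,465 Mb = 2,183 MB.
Capacity: 64 GiB = 549,756 Mb; 31.48 items → 31 complete.

31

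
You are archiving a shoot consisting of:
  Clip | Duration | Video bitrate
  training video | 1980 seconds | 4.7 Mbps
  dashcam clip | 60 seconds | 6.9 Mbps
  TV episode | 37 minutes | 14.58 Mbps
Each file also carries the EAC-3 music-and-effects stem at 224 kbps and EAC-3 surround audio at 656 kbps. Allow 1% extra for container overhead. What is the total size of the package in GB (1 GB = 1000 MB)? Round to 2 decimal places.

5.79 GB

Audio total: 224 + 656 = 880 kbps = 0.880 Mbps.
training video: 5.580 Mbps × 1980 s × 1.01 = 11158.9 Mb
dashcam clip: 7.780 Mbps × 60 s × 1.01 = 471.5 Mb
TV episode: 15.460 Mbps × 2220 s × 1.01 = 34664.4 Mb
Total: 46294.8 Mb = 5786.8 MB.
= 5.787 GB.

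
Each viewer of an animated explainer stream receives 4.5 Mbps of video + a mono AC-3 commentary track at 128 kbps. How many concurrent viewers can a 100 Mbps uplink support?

Audio: 128 kbps = 0.128 Mbps.
Per-viewer media rate: 4.628 Mbps.
100 Mbps = 100.0 Mbps; 100.0 / 4.628 = 21.61 → 21 viewers.

21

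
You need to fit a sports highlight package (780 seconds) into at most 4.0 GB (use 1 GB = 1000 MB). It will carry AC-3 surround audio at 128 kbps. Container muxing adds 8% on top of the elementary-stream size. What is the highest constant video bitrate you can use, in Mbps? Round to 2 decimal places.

Budget: 4.0 GB = 32000.0 Mb.
Stream payload after overhead: 32000.0 / 1.08 = 29629.6 Mb.
Total bitrate budget: 29629.6 Mb / 780 s = 37.987 Mbps.
Audio: 128 kbps = 0.128 Mbps.
Video: 37.987 − 0.128 = 37.859 Mbps.

37.86 Mbps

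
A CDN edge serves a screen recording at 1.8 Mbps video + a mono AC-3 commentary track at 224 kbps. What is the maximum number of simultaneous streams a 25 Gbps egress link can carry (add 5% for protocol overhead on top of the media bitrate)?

11763

Audio: 224 kbps = 0.224 Mbps.
Per-viewer media rate: 2.024 Mbps.
On the wire with 5% overhead: 2.125 Mbps.
25 Gbps = 25,000 Mbps; 25,000 / 2.125 = 11763.60 → 11763 viewers.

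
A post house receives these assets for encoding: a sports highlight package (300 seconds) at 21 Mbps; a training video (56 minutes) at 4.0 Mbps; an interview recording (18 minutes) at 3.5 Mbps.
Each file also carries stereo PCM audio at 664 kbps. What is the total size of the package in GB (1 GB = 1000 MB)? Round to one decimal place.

Audio: 664 kbps = 0.664 Mbps.
sports highlight package: 21.664 Mbps × 300 s = 6499.2 Mb
training video: 4.664 Mbps × 3360 s = 15671.0 Mb
interview recording: 4.164 Mbps × 1080 s = 4497.1 Mb
Total: 26667.4 Mb = 3333.4 MB.
= 3.333 GB.

3.3 GB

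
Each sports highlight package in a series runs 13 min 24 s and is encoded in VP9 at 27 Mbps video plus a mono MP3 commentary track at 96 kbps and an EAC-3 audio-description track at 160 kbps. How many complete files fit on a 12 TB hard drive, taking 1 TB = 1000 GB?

4380

13 min 24 s = 804 s
Audio total: 96 + 160 = 256 kbps = 0.256 Mbps.
Total bitrate: 27.256 Mbps.
Per item: 27.256 Mbps × 804 s = 21,914 Mb = 2,739 MB.
Capacity: 12 TB = 96,000,000 Mb; 4380.80 items → 4380 complete.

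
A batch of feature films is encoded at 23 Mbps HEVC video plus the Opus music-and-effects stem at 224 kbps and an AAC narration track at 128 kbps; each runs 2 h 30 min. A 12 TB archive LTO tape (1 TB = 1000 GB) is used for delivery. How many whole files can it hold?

456

2 h 30 min = 150 min = 9000 s
Audio total: 224 + 128 = 352 kbps = 0.352 Mbps.
Total bitrate: 23.352 Mbps.
Per item: 23.352 Mbps × 9000 s = 210,168 Mb = 26,271 MB.
Capacity: 12 TB = 96,000,000 Mb; 456.78 items → 456 complete.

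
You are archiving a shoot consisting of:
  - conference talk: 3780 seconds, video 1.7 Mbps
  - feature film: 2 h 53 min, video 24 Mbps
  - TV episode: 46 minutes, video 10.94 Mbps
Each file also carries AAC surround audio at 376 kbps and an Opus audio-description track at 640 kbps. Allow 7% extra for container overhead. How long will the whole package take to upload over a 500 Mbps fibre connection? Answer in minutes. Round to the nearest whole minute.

11 minutes

Audio total: 376 + 640 = 1016 kbps = 1.016 Mbps.
conference talk: 2.716 Mbps × 3780 s × 1.07 = 10985.1 Mb
feature film: 25.016 Mbps × 10380 s × 1.07 = 277842.7 Mb
TV episode: 11.956 Mbps × 2760 s × 1.07 = 35308.5 Mb
Total: 324136.3 Mb = 40517.0 MB.
At 500 Mbps: 324136.3 / 500 = 648 s ≈ 10.8 minutes.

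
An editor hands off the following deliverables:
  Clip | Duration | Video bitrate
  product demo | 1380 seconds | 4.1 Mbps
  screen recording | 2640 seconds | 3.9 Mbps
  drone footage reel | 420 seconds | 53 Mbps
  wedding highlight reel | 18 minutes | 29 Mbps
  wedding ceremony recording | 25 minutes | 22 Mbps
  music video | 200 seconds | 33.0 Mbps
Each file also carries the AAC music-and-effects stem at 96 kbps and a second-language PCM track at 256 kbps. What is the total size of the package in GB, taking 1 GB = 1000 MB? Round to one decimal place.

14.0 GB

Audio total: 96 + 256 = 352 kbps = 0.352 Mbps.
product demo: 4.452 Mbps × 1380 s = 6143.8 Mb
screen recording: 4.252 Mbps × 2640 s = 11225.3 Mb
drone footage reel: 53.352 Mbps × 420 s = 22407.8 Mb
wedding highlight reel: 29.352 Mbps × 1080 s = 31700.2 Mb
wedding ceremony recording: 22.352 Mbps × 1500 s = 33528.0 Mb
music video: 33.352 Mbps × 200 s = 6670.4 Mb
Total: 111675.4 Mb = 13959.4 MB.
= 13.96 GB.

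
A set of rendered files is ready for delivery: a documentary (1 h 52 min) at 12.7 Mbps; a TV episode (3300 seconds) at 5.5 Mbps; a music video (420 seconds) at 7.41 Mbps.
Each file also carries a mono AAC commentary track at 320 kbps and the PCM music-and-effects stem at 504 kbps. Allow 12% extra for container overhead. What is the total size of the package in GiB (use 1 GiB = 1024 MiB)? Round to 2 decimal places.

Audio total: 320 + 504 = 824 kbps = 0.824 Mbps.
documentary: 13.524 Mbps × 6720 s × 1.12 = 101787.0 Mb
TV episode: 6.324 Mbps × 3300 s × 1.12 = 23373.5 Mb
music video: 8.234 Mbps × 420 s × 1.12 = 3873.3 Mb
Total: 129033.8 Mb = 16129.2 MB.
= 15.02 GiB.

15.02 GiB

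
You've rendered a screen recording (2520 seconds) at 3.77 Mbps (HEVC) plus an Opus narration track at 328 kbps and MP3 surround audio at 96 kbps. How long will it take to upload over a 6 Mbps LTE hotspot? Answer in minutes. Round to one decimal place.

29.4 minutes

Audio total: 328 + 96 = 424 kbps = 0.424 Mbps.
Total bitrate: 4.194 Mbps.
File: 4.194 Mbps × 2520 s = 10568.9 Mb.
At 6 Mbps: 10568.9 / 6 = 1761.5 s ≈ 29.4 minutes.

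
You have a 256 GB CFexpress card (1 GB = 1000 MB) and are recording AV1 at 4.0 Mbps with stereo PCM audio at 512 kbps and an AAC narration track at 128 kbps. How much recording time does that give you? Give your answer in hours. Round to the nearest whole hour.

123 hours

Audio total: 512 + 128 = 640 kbps = 0.640 Mbps.
Total bitrate: 4.0 + 0.640 = 4.640 Mbps.
Capacity: 256 GB = 2,048,000 Mb.
Recording time: 2,048,000 / 4.640 = 441,379 s ≈ 123 hours.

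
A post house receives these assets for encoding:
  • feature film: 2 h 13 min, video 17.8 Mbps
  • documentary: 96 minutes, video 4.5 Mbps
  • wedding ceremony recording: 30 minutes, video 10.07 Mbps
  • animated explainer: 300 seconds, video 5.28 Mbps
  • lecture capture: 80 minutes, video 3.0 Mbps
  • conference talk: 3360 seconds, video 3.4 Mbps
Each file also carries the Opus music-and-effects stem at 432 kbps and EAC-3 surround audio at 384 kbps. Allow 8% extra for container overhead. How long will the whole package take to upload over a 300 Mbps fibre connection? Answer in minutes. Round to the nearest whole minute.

14 minutes

Audio total: 432 + 384 = 816 kbps = 0.816 Mbps.
feature film: 18.616 Mbps × 7980 s × 1.08 = 160440.1 Mb
documentary: 5.316 Mbps × 5760 s × 1.08 = 33069.8 Mb
wedding ceremony recording: 10.886 Mbps × 1800 s × 1.08 = 21162.4 Mb
animated explainer: 6.096 Mbps × 300 s × 1.08 = 1975.1 Mb
lecture capture: 3.816 Mbps × 4800 s × 1.08 = 19782.1 Mb
conference talk: 4.216 Mbps × 3360 s × 1.08 = 15299.0 Mb
Total: 251728.6 Mb = 31466.1 MB.
At 300 Mbps: 251728.6 / 300 = 839 s ≈ 14 minutes.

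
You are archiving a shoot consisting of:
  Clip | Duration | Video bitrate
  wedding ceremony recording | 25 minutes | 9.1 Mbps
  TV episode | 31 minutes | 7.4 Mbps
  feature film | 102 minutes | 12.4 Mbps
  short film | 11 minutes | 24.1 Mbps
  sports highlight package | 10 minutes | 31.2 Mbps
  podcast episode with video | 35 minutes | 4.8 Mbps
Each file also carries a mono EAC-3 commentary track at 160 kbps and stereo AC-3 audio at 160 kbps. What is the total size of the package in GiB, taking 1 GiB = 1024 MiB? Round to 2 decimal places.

17.71 GiB

Audio total: 160 + 160 = 320 kbps = 0.320 Mbps.
wedding ceremony recording: 9.420 Mbps × 1500 s = 14130.0 Mb
TV episode: 7.720 Mbps × 1860 s = 14359.2 Mb
feature film: 12.720 Mbps × 6120 s = 77846.4 Mb
short film: 24.420 Mbps × 660 s = 16117.2 Mb
sports highlight package: 31.520 Mbps × 600 s = 18912.0 Mb
podcast episode with video: 5.120 Mbps × 2100 s = 10752.0 Mb
Total: 152116.8 Mb = 19014.6 MB.
= 17.71 GiB.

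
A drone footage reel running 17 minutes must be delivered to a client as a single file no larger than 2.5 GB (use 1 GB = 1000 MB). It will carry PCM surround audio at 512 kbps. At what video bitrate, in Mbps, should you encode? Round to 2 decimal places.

Budget: 2.5 GB = 20000.0 Mb.
17 min = 1020 s
Total bitrate budget: 20000.0 Mb / 1020 s = 19.608 Mbps.
Audio: 512 kbps = 0.512 Mbps.
Video: 19.608 − 0.512 = 19.096 Mbps.

19.10 Mbps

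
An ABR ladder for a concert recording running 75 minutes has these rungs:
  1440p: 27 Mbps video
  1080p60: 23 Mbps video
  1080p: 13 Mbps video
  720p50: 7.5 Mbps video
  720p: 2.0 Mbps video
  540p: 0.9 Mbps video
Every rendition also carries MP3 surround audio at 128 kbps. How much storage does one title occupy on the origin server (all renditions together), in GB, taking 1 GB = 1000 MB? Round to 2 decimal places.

75 min = 4500 s
Audio: 128 kbps = 0.128 Mbps.
Sum of rendition bitrates: (27+0.128) + (23+0.128) + (13+0.128) + (7.5+0.128) + (2.0+0.128) + (0.9+0.128) = 74.168 Mbps.
× 4500 s = 333,756 Mb = 41,720 MB = 41.72 GB.

41.72 GB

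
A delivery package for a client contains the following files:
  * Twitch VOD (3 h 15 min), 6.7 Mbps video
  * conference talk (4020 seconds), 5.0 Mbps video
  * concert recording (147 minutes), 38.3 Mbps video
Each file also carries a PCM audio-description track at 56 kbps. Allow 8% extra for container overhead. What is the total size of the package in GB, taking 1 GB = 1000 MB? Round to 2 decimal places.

59.09 GB

Audio: 56 kbps = 0.056 Mbps.
Twitch VOD: 6.756 Mbps × 11700 s × 1.08 = 85368.8 Mb
conference talk: 5.056 Mbps × 4020 s × 1.08 = 21951.1 Mb
concert recording: 38.356 Mbps × 8820 s × 1.08 = 365363.9 Mb
Total: 472683.9 Mb = 59085.5 MB.
= 59.09 GB.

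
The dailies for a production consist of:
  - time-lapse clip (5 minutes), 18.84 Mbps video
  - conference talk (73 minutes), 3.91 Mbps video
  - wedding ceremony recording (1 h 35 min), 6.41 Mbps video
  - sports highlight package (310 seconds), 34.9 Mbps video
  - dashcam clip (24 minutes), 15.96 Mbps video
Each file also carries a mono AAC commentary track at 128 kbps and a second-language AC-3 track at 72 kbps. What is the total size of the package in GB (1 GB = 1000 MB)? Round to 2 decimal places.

11.94 GB

Audio total: 128 + 72 = 200 kbps = 0.200 Mbps.
time-lapse clip: 19.040 Mbps × 300 s = 5712.0 Mb
conference talk: 4.110 Mbps × 4380 s = 18001.8 Mb
wedding ceremony recording: 6.610 Mbps × 5700 s = 37677.0 Mb
sports highlight package: 35.100 Mbps × 310 s = 10881.0 Mb
dashcam clip: 16.160 Mbps × 1440 s = 23270.4 Mb
Total: 95542.2 Mb = 11942.8 MB.
= 11.94 GB.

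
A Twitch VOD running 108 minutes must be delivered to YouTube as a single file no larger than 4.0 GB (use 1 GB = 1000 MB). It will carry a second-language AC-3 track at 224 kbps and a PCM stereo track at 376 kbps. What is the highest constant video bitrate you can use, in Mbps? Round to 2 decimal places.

Budget: 4.0 GB = 32000.0 Mb.
108 min = 6480 s
Total bitrate budget: 32000.0 Mb / 6480 s = 4.938 Mbps.
Audio total: 224 + 376 = 600 kbps = 0.600 Mbps.
Video: 4.938 − 0.600 = 4.338 Mbps.

4.34 Mbps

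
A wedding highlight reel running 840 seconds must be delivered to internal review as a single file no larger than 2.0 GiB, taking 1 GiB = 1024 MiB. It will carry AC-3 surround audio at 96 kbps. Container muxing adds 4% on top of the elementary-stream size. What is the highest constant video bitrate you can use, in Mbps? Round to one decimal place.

19.6 Mbps

Budget: 2.0 GiB = 17179.9 Mb.
Stream payload after overhead: 17179.9 / 1.04 = 16519.1 Mb.
Total bitrate budget: 16519.1 Mb / 840 s = 19.666 Mbps.
Audio: 96 kbps = 0.096 Mbps.
Video: 19.666 − 0.096 = 19.570 Mbps.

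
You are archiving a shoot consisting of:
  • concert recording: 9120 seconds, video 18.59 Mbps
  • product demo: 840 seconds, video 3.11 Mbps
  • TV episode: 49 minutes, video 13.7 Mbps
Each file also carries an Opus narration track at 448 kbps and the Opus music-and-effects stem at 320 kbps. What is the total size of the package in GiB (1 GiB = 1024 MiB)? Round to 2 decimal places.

Audio total: 448 + 320 = 768 kbps = 0.768 Mbps.
concert recording: 19.358 Mbps × 9120 s = 176545.0 Mb
product demo: 3.878 Mbps × 840 s = 3257.5 Mb
TV episode: 14.468 Mbps × 2940 s = 42535.9 Mb
Total: 222338.4 Mb = 27792.3 MB.
= 25.88 GiB.

25.88 GiB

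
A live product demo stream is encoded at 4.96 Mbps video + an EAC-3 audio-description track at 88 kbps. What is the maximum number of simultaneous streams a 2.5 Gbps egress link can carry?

Audio: 88 kbps = 0.088 Mbps.
Per-viewer media rate: 5.048 Mbps.
2.5 Gbps = 2,500 Mbps; 2,500 / 5.048 = 495.25 → 495 viewers.

495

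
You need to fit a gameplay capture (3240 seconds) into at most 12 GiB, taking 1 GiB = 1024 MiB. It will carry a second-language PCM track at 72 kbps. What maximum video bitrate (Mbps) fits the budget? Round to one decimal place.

31.7 Mbps

Budget: 12 GiB = 103079.2 Mb.
Total bitrate budget: 103079.2 Mb / 3240 s = 31.815 Mbps.
Audio: 72 kbps = 0.072 Mbps.
Video: 31.815 − 0.072 = 31.743 Mbps.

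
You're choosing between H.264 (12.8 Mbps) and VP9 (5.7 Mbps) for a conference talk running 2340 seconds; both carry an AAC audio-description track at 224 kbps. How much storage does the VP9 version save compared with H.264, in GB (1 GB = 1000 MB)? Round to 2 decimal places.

2.08 GB

Audio: 224 kbps = 0.224 Mbps.
H.264: 13.024 Mbps × 2340 s = 30476.2 Mb = 3.810 GB.
VP9: 5.924 Mbps × 2340 s = 13862.2 Mb = 1.733 GB.
Saving: 3.810 − 1.733 = 2.077 GB.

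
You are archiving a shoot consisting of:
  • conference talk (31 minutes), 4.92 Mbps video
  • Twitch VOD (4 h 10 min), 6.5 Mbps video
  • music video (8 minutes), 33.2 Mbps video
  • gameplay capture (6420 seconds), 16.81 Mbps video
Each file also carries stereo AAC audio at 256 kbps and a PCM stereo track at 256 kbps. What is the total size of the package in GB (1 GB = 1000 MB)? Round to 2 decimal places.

Audio total: 256 + 256 = 512 kbps = 0.512 Mbps.
conference talk: 5.432 Mbps × 1860 s = 10103.5 Mb
Twitch VOD: 7.012 Mbps × 15000 s = 105180.0 Mb
music video: 33.712 Mbps × 480 s = 16181.8 Mb
gameplay capture: 17.322 Mbps × 6420 s = 111207.2 Mb
Total: 242672.5 Mb = 30334.1 MB.
= 30.33 GB.

30.33 GB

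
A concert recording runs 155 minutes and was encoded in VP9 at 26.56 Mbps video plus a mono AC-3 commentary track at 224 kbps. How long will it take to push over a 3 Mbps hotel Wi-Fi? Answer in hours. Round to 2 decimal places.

155 min = 9300 s
Audio: 224 kbps = 0.224 Mbps.
Total bitrate: 26.784 Mbps.
File: 26.784 Mbps × 9300 s = 249091.2 Mb.
At 3 Mbps: 249091.2 / 3 = 83030.4 s ≈ 23.1 hours.

23.06 hours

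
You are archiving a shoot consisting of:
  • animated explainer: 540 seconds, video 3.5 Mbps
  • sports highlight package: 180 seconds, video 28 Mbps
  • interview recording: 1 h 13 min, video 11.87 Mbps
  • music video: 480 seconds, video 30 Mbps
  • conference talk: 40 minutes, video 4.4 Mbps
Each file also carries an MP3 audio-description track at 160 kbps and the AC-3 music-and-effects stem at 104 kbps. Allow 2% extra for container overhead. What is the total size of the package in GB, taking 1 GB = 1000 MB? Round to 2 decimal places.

Audio total: 160 + 104 = 264 kbps = 0.264 Mbps.
animated explainer: 3.764 Mbps × 540 s × 1.02 = 2073.2 Mb
sports highlight package: 28.264 Mbps × 180 s × 1.02 = 5189.3 Mb
interview recording: 12.134 Mbps × 4380 s × 1.02 = 54209.9 Mb
music video: 30.264 Mbps × 480 s × 1.02 = 14817.3 Mb
conference talk: 4.664 Mbps × 2400 s × 1.02 = 11417.5 Mb
Total: 87707.1 Mb = 10963.4 MB.
= 10.96 GB.

10.96 GB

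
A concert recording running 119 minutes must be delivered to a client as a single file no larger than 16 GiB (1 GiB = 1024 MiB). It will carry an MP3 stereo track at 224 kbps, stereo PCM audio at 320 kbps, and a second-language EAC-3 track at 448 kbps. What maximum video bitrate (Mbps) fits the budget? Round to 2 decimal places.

18.26 Mbps

Budget: 16 GiB = 137439.0 Mb.
119 min = 7140 s
Total bitrate budget: 137439.0 Mb / 7140 s = 19.249 Mbps.
Audio total: 224 + 320 + 448 = 992 kbps = 0.992 Mbps.
Video: 19.249 − 0.992 = 18.257 Mbps.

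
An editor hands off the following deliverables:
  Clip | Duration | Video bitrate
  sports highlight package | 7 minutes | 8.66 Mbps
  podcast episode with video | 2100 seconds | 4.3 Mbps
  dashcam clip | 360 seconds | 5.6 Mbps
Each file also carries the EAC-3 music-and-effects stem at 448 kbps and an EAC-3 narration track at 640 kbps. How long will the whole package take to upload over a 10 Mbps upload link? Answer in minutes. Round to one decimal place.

Audio total: 448 + 640 = 1088 kbps = 1.088 Mbps.
sports highlight package: 9.748 Mbps × 420 s = 4094.2 Mb
podcast episode with video: 5.388 Mbps × 2100 s = 11314.8 Mb
dashcam clip: 6.688 Mbps × 360 s = 2407.7 Mb
Total: 17816.6 Mb = 2227.1 MB.
At 10 Mbps: 17816.6 / 10 = 1782 s ≈ 29.7 minutes.

29.7 minutes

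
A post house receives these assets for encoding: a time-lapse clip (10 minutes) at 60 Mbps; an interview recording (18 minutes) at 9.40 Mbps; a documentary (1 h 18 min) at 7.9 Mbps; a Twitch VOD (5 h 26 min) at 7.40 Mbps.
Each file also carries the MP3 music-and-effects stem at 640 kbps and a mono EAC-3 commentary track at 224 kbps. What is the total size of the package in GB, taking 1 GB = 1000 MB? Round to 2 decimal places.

Audio total: 640 + 224 = 864 kbps = 0.864 Mbps.
time-lapse clip: 60.864 Mbps × 600 s = 36518.4 Mb
interview recording: 10.264 Mbps × 1080 s = 11085.1 Mb
documentary: 8.764 Mbps × 4680 s = 41015.5 Mb
Twitch VOD: 8.264 Mbps × 19560 s = 161643.8 Mb
Total: 250262.9 Mb = 31282.9 MB.
= 31.28 GB.

31.28 GB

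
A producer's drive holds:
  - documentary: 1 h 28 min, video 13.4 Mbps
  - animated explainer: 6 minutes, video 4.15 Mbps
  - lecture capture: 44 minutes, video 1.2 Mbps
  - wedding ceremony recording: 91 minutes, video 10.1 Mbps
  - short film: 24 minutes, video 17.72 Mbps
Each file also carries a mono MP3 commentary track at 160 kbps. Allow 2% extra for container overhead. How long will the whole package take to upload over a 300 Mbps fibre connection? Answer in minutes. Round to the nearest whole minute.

Audio: 160 kbps = 0.160 Mbps.
documentary: 13.560 Mbps × 5280 s × 1.02 = 73028.7 Mb
animated explainer: 4.310 Mbps × 360 s × 1.02 = 1582.6 Mb
lecture capture: 1.360 Mbps × 2640 s × 1.02 = 3662.2 Mb
wedding ceremony recording: 10.260 Mbps × 5460 s × 1.02 = 57140.0 Mb
short film: 17.880 Mbps × 1440 s × 1.02 = 26262.1 Mb
Total: 161675.7 Mb = 20209.5 MB.
At 300 Mbps: 161675.7 / 300 = 539 s ≈ 8.98 minutes.

9 minutes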